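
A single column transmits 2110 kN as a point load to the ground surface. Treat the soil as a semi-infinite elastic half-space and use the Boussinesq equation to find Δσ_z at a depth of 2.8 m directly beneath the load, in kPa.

Boussinesq vertical stress below a point load on an elastic half-space:
Δσ_z = 3P/(2πz²) · [1 + (r/z)²]^(−5/2)
r/z = 0/2.8 = 0; [1+(r/z)²]^(−5/2) = 1.
Δσ_z = 3×2110/(2π×2.8²) × 1 = 128.5 × 1 = 128.5 kPa

Δσ_z ≈ 128 kPa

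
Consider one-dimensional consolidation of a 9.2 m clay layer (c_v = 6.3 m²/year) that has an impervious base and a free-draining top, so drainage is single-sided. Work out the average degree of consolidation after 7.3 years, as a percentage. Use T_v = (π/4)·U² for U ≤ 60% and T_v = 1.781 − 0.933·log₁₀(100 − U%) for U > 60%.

Drainage path length: H_d = H = 9.2 m (single drainage).
T_v = c_v·t/H_d² = 6.3×7.3/9.2² = 0.54336.
T_v = 0.54336 corresponds to the U > 60% branch:
U = 1 − 10^((1.781 − T_v)/0.933)/100 = 0.7879

U ≈ 78.8 %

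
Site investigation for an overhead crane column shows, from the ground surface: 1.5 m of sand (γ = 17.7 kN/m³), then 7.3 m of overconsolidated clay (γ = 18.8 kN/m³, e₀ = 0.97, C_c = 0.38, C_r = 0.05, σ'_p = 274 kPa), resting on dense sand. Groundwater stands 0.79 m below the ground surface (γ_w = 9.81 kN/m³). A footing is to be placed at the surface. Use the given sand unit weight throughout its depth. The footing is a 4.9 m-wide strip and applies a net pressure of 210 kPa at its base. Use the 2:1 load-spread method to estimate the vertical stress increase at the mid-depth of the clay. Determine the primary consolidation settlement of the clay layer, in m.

Mid-depth of clay below the ground surface: z = 1.5 + 7.3/2 = 5.15 m.
Total vertical stress at mid-clay: σ_v = 17.7×1.5 + 18.8×3.65 = 95.17 kPa.
Pore pressure: u = 9.81×(5.15 − 0.79) = 42.772 kPa.
Initial effective stress: σ'_0 = σ_v − u = 95.17 − 42.772 = 52.398 kPa.
Stress increase at mid-clay by the 2:1 spreading method:
Δσ = qB/(B+z) = 210×4.9/(4.9+5.15) = 102.39 kPa
Final effective stress: σ'_f = 52.398 + 102.39 = 154.79 kPa.
σ'_f = 154.79 ≤ σ'_p = 274 kPa, so the clay remains overconsolidated and only the recompression index applies:
S_c = C_r·H/(1+e₀)·log₁₀(σ'_f/σ'_0) = 0.05×7.3/1.97×log₁₀(154.79/52.398)
    = 0.18528 × 0.47043 = 0.08716 m

S_c ≈ 0.0872 m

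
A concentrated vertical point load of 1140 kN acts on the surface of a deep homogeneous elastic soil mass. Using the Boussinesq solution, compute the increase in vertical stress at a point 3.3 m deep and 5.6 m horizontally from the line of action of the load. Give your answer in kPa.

Boussinesq vertical stress below a point load on an elastic half-space:
Δσ_z = 3P/(2πz²) · [1 + (r/z)²]^(−5/2)
r/z = 5.6/3.3 = 1.697; [1+(r/z)²]^(−5/2) = 0.033729.
Δσ_z = 3×1140/(2π×3.3²) × 0.033729 = 49.983 × 0.033729 = 1.686 kPa

Δσ_z ≈ 1.69 kPa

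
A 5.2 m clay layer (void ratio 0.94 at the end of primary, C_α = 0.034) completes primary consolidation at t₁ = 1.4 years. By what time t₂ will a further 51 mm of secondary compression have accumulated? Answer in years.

t₂ ≈ 5.08 years

S_s = C_α·H/(1+e_p)·log₁₀(t₂/t₁) ⇒ log₁₀(t₂/t₁) = S_s·(1+e_p)/(C_α·H).
log₁₀(t₂/t₁) = 0.051 × (1+0.94) / (0.034×5.2) = 0.5596
t₂ = t₁ × 10^0.5596 = 1.4 × 3.628 = 5.079 years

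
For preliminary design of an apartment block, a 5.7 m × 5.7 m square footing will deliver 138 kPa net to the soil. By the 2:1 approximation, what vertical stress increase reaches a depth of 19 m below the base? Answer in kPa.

Δσ_z ≈ 7.35 kPa

By the 2:1 method the load spreads at 1 horizontal : 2 vertical, so at depth z the loaded area has grown by z in each plan dimension:
Δσ = qBL/((B+z)(L+z)) = 138×5.7×5.7/((5.7+19)(5.7+19)) = 7.3491 kPa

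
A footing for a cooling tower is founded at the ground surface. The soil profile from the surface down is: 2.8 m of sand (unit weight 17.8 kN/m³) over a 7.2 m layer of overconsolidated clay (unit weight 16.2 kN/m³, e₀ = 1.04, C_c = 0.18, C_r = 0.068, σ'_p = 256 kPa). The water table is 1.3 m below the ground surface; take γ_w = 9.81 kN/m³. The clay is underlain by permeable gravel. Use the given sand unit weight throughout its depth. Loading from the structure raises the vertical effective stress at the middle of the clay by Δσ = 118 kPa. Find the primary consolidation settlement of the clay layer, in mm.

Mid-depth of clay below the ground surface: z = 2.8 + 7.2/2 = 6.4 m.
Total vertical stress at mid-clay: σ_v = 17.8×2.8 + 16.2×3.6 = 108.16 kPa.
Pore pressure: u = 9.81×(6.4 − 1.3) = 50.031 kPa.
Initial effective stress: σ'_0 = σ_v − u = 108.16 − 50.031 = 58.129 kPa.
Final effective stress: σ'_f = 58.129 + 118 = 176.13 kPa.
σ'_f = 176.13 ≤ σ'_p = 256 kPa, so the clay remains overconsolidated and only the recompression index applies:
S_c = C_r·H/(1+e₀)·log₁₀(σ'_f/σ'_0) = 0.068×7.2/2.04×log₁₀(176.13/58.129)
    = 0.24 × 0.48144 = 0.1155 m

S_c ≈ 116 mm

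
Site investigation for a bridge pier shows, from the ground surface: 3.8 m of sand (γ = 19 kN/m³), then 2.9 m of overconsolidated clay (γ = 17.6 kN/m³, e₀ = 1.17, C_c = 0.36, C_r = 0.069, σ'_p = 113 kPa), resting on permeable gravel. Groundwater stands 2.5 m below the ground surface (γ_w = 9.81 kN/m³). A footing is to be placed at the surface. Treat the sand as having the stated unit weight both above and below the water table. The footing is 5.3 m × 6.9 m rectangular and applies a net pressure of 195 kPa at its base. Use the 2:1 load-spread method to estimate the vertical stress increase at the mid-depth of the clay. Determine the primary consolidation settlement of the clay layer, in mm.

Mid-depth of clay below the ground surface: z = 3.8 + 2.9/2 = 5.25 m.
Total vertical stress at mid-clay: σ_v = 19×3.8 + 17.6×1.45 = 97.72 kPa.
Pore pressure: u = 9.81×(5.25 − 2.5) = 26.978 kPa.
Initial effective stress: σ'_0 = σ_v − u = 97.72 − 26.978 = 70.742 kPa.
Stress increase at mid-clay by the 2:1 spreading method:
Δσ = qBL/((B+z)(L+z)) = 195×5.3×6.9/((5.3+5.25)(6.9+5.25)) = 55.633 kPa
Final effective stress: σ'_f = 70.742 + 55.633 = 126.38 kPa.
σ'_f = 126.38 > σ'_p = 113 kPa, so the stress path crosses the preconsolidation pressure — recompression up to σ'_p, then virgin compression beyond:
S_c = H/(1+e₀)·[C_r·log₁₀(σ'_p/σ'_0) + C_c·log₁₀(σ'_f/σ'_p)]
    = 2.9/2.17 × [0.069×log₁₀(113/70.742) + 0.36×log₁₀(126.38/113)]
    = 1.3364 × [0.014035 + 0.017496] = 0.04214 m

S_c ≈ 42.1 mm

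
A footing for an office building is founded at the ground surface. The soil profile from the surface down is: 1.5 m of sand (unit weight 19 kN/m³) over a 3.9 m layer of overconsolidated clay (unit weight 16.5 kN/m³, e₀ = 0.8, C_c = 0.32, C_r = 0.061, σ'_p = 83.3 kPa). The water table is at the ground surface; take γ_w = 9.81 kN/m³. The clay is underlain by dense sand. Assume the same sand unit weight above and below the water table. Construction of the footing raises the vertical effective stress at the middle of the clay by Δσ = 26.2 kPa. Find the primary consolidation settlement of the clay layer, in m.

Mid-depth of clay below the ground surface: z = 1.5 + 3.9/2 = 3.45 m.
Total vertical stress at mid-clay: σ_v = 19×1.5 + 16.5×1.95 = 60.675 kPa.
Pore pressure: u = 9.81×(3.45 − 0) = 33.845 kPa.
Initial effective stress: σ'_0 = σ_v − u = 60.675 − 33.845 = 26.83 kPa.
Final effective stress: σ'_f = 26.83 + 26.2 = 53.03 kPa.
σ'_f = 53.03 ≤ σ'_p = 83.3 kPa, so the clay remains overconsolidated and only the recompression index applies:
S_c = C_r·H/(1+e₀)·log₁₀(σ'_f/σ'_0) = 0.061×3.9/1.8×log₁₀(53.03/26.83)
    = 0.13217 × 0.2959 = 0.03911 m

S_c ≈ 0.0391 m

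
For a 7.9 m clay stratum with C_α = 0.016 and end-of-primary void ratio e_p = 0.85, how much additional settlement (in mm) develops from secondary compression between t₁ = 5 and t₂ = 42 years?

S_s ≈ 63.2 mm

Secondary compression: S_s = C_α·H/(1+e_p)·log₁₀(t₂/t₁)
S_s = 0.016×7.9/(1+0.85)×log₁₀(42/5)
    = 0.06832 × 0.9243 = 0.06315 m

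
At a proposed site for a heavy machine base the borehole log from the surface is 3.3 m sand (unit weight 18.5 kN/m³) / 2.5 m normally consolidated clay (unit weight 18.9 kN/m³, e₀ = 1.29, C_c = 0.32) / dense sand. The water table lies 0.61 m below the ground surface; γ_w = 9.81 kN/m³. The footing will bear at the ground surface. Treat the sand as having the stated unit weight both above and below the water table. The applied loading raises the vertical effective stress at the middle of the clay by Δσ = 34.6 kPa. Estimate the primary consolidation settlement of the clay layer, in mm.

Mid-depth of clay below the ground surface: z = 3.3 + 2.5/2 = 4.55 m.
Total vertical stress at mid-clay: σ_v = 18.5×3.3 + 18.9×1.25 = 84.675 kPa.
Pore pressure: u = 9.81×(4.55 − 0.61) = 38.651 kPa.
Initial effective stress: σ'_0 = σ_v − u = 84.675 − 38.651 = 46.024 kPa.
Final effective stress: σ'_f = σ'_0 + Δσ = 46.024 + 34.6 = 80.624 kPa.
Normally consolidated clay, so the full stress increment lies on the virgin compression line:
S_c = C_c·H/(1+e₀)·log₁₀(σ'_f/σ'_0) = 0.32×2.5/(1+1.29)×log₁₀(80.624/46.024)
    = 0.34934 × 0.24348 = 0.08506 m

S_c ≈ 85.1 mm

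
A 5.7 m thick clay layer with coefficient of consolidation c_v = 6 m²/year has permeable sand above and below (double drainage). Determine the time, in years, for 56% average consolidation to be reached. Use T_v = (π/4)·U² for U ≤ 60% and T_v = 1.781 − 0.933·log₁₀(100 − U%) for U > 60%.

Drainage path length: H_d = H/2 = 2.85 m (double drainage).
U ≤ 60%: T_v = (π/4)·U² = (π/4)×0.56² = 0.2463.
t = T_v·H_d²/c_v = 0.2463×2.85²/6 = 0.3334 years.

t ≈ 0.333 years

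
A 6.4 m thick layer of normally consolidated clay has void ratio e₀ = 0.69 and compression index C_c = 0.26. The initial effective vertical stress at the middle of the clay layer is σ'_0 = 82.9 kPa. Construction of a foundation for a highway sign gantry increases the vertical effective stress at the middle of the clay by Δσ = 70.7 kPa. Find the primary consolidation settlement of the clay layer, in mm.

Final effective stress: σ'_f = σ'_0 + Δσ = 82.9 + 70.7 = 153.6 kPa.
Normally consolidated clay, so the full stress increment lies on the virgin compression line:
S_c = C_c·H/(1+e₀)·log₁₀(σ'_f/σ'_0) = 0.26×6.4/(1+0.69)×log₁₀(153.6/82.9)
    = 0.98462 × 0.26784 = 0.2637 m

S_c ≈ 264 mm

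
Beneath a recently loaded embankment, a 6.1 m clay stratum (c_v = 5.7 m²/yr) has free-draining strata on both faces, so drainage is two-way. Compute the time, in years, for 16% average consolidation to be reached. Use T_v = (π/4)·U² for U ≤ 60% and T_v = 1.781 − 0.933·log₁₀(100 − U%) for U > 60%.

t ≈ 0.0328 years

Drainage path length: H_d = H/2 = 3.05 m (double drainage).
U ≤ 60%: T_v = (π/4)·U² = (π/4)×0.16² = 0.020106.
t = T_v·H_d²/c_v = 0.020106×3.05²/5.7 = 0.03281 years.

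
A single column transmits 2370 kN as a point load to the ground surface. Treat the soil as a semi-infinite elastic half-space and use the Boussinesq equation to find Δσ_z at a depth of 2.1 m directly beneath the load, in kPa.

Δσ_z ≈ 257 kPa

Boussinesq vertical stress below a point load on an elastic half-space:
Δσ_z = 3P/(2πz²) · [1 + (r/z)²]^(−5/2)
r/z = 0/2.1 = 0; [1+(r/z)²]^(−5/2) = 1.
Δσ_z = 3×2370/(2π×2.1²) × 1 = 256.6 × 1 = 256.6 kPa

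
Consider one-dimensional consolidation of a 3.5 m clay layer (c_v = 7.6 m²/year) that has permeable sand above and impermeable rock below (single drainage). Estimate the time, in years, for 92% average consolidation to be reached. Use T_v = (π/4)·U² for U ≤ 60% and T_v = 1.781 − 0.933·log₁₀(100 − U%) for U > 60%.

t ≈ 1.51 years

Drainage path length: H_d = H = 3.5 m (single drainage).
U > 60%: T_v = 1.781 − 0.933·log₁₀(100 − 92) = 0.93842.
t = T_v·H_d²/c_v = 0.93842×3.5²/7.6 = 1.513 years.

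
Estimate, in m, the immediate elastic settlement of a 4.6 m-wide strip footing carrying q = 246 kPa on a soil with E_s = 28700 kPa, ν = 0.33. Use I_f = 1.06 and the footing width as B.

Immediate (elastic) settlement: S_e = q·B·(1−ν²)/E_s · I_f.
S_e = 246 × 4.6 × (1 − 0.33²) / 28700 × 1.06
    = 246 × 4.6 × 0.8911 / 28700 × 1.06
    = 0.03724 m

S_e ≈ 0.0372 m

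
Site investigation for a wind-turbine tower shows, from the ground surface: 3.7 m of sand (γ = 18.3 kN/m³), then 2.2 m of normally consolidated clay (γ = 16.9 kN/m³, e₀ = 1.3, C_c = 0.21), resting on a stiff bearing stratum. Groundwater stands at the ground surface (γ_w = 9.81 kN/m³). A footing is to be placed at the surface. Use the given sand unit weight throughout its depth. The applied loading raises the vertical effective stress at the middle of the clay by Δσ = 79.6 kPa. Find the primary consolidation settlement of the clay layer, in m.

S_c ≈ 0.0967 m

Mid-depth of clay below the ground surface: z = 3.7 + 2.2/2 = 4.8 m.
Total vertical stress at mid-clay: σ_v = 18.3×3.7 + 16.9×1.1 = 86.3 kPa.
Pore pressure: u = 9.81×(4.8 − 0) = 47.088 kPa.
Initial effective stress: σ'_0 = σ_v − u = 86.3 − 47.088 = 39.212 kPa.
Final effective stress: σ'_f = σ'_0 + Δσ = 39.212 + 79.6 = 118.81 kPa.
Normally consolidated clay, so the full stress increment lies on the virgin compression line:
S_c = C_c·H/(1+e₀)·log₁₀(σ'_f/σ'_0) = 0.21×2.2/(1+1.3)×log₁₀(118.81/39.212)
    = 0.20087 × 0.48143 = 0.0967 m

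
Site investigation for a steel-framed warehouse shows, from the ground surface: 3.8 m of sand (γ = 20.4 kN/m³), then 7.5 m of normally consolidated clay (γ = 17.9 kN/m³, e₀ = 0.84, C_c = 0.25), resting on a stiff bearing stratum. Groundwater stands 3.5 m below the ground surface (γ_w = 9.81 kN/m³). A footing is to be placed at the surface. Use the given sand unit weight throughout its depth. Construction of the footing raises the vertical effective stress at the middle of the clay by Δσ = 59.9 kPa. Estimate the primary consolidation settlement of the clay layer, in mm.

S_c ≈ 200 mm

Mid-depth of clay below the ground surface: z = 3.8 + 7.5/2 = 7.55 m.
Total vertical stress at mid-clay: σ_v = 20.4×3.8 + 17.9×3.75 = 144.64 kPa.
Pore pressure: u = 9.81×(7.55 − 3.5) = 39.73 kPa.
Initial effective stress: σ'_0 = σ_v − u = 144.64 − 39.73 = 104.91 kPa.
Final effective stress: σ'_f = σ'_0 + Δσ = 104.91 + 59.9 = 164.81 kPa.
Normally consolidated clay, so the full stress increment lies on the virgin compression line:
S_c = C_c·H/(1+e₀)·log₁₀(σ'_f/σ'_0) = 0.25×7.5/(1+0.84)×log₁₀(164.81/104.91)
    = 1.019 × 0.19617 = 0.1999 m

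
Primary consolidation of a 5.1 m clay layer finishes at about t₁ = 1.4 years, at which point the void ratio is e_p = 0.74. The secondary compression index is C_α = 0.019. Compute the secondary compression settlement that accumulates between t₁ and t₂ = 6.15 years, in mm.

Secondary compression: S_s = C_α·H/(1+e_p)·log₁₀(t₂/t₁)
S_s = 0.019×5.1/(1+0.74)×log₁₀(6.15/1.4)
    = 0.05569 × 0.6427 = 0.03579 m

S_s ≈ 35.8 mm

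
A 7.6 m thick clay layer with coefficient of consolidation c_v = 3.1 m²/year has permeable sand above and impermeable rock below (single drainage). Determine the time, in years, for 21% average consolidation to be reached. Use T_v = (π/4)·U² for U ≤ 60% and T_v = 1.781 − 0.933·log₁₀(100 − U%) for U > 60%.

Drainage path length: H_d = H = 7.6 m (single drainage).
U ≤ 60%: T_v = (π/4)·U² = (π/4)×0.21² = 0.034636.
t = T_v·H_d²/c_v = 0.034636×7.6²/3.1 = 0.6453 years.

t ≈ 0.645 years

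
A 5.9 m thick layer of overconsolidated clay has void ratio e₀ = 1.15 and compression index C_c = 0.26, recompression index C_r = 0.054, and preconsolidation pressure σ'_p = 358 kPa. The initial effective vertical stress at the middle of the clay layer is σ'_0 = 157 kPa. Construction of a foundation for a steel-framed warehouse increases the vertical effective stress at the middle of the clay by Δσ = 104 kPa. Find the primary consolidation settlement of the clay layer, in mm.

Final effective stress: σ'_f = 157 + 104 = 261 kPa.
σ'_f = 261 ≤ σ'_p = 358 kPa, so the clay remains overconsolidated and only the recompression index applies:
S_c = C_r·H/(1+e₀)·log₁₀(σ'_f/σ'_0) = 0.054×5.9/2.15×log₁₀(261/157)
    = 0.14819 × 0.22074 = 0.03271 m

S_c ≈ 32.7 mm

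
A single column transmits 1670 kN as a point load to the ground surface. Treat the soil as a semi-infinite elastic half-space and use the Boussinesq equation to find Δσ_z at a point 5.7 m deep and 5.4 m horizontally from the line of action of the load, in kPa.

Δσ_z ≈ 4.95 kPa

Boussinesq vertical stress below a point load on an elastic half-space:
Δσ_z = 3P/(2πz²) · [1 + (r/z)²]^(−5/2)
r/z = 5.4/5.7 = 0.94737; [1+(r/z)²]^(−5/2) = 0.20162.
Δσ_z = 3×1670/(2π×5.7²) × 0.20162 = 24.542 × 0.20162 = 4.948 kPa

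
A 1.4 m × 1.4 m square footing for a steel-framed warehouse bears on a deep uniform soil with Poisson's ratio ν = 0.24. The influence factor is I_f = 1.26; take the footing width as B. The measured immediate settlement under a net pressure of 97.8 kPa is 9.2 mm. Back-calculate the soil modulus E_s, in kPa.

E_s ≈ 17700 kPa

S_e = q·B·(1−ν²)/E_s · I_f  ⇒  E_s = q·B·(1−ν²)·I_f / S_e.
E_s = 97.8 × 1.4 × 0.9424 × 1.26 / 0.0092 = 17670 kPa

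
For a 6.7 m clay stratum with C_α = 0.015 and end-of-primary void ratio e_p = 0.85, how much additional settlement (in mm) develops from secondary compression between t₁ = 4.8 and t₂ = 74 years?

S_s ≈ 64.5 mm

Secondary compression: S_s = C_α·H/(1+e_p)·log₁₀(t₂/t₁)
S_s = 0.015×6.7/(1+0.85)×log₁₀(74/4.8)
    = 0.05432 × 1.188 = 0.06454 m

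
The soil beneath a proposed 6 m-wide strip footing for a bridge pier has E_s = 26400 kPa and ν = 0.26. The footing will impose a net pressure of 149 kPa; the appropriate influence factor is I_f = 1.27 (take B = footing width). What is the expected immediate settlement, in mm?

S_e ≈ 40.1 mm

Immediate (elastic) settlement: S_e = q·B·(1−ν²)/E_s · I_f.
S_e = 149 × 6 × (1 − 0.26²) / 26400 × 1.27
    = 149 × 6 × 0.9324 / 26400 × 1.27
    = 0.0401 m = 40.1 mm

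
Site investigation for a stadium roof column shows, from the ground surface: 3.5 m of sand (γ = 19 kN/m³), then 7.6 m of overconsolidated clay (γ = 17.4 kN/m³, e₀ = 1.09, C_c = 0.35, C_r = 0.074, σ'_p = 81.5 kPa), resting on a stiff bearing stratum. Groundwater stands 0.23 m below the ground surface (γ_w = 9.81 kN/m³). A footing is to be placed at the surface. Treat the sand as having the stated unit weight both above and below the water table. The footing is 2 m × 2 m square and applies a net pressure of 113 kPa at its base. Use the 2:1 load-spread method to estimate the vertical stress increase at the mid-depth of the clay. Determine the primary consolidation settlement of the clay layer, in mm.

Mid-depth of clay below the ground surface: z = 3.5 + 7.6/2 = 7.3 m.
Total vertical stress at mid-clay: σ_v = 19×3.5 + 17.4×3.8 = 132.62 kPa.
Pore pressure: u = 9.81×(7.3 − 0.23) = 69.357 kPa.
Initial effective stress: σ'_0 = σ_v − u = 132.62 − 69.357 = 63.263 kPa.
Stress increase at mid-clay by the 2:1 spreading method:
Δσ = qBL/((B+z)(L+z)) = 113×2×2/((2+7.3)(2+7.3)) = 5.226 kPa
Final effective stress: σ'_f = 63.263 + 5.226 = 68.489 kPa.
σ'_f = 68.489 ≤ σ'_p = 81.5 kPa, so the clay remains overconsolidated and only the recompression index applies:
S_c = C_r·H/(1+e₀)·log₁₀(σ'_f/σ'_0) = 0.074×7.6/2.09×log₁₀(68.489/63.263)
    = 0.26909 × 0.034471 = 0.009276 m

S_c ≈ 9.28 mm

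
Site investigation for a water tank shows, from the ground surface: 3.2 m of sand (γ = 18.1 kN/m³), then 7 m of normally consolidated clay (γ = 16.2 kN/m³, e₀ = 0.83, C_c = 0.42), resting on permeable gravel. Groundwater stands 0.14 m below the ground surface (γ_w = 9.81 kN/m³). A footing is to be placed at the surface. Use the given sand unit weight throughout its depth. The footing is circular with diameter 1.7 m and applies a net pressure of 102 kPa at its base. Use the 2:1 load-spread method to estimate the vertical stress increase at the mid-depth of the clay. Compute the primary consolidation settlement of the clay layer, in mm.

S_c ≈ 55.7 mm

Mid-depth of clay below the ground surface: z = 3.2 + 7/2 = 6.7 m.
Total vertical stress at mid-clay: σ_v = 18.1×3.2 + 16.2×3.5 = 114.62 kPa.
Pore pressure: u = 9.81×(6.7 − 0.14) = 64.354 kPa.
Initial effective stress: σ'_0 = σ_v − u = 114.62 − 64.354 = 50.266 kPa.
Stress increase at mid-clay by the 2:1 spreading method:
Δσ ≈ qD²/(D+z)² = 102×1.7²/(1.7+6.7)² = 4.1777 kPa
Final effective stress: σ'_f = σ'_0 + Δσ = 50.266 + 4.1777 = 54.444 kPa.
Normally consolidated clay, so the full stress increment lies on the virgin compression line:
S_c = C_c·H/(1+e₀)·log₁₀(σ'_f/σ'_0) = 0.42×7/(1+0.83)×log₁₀(54.444/50.266)
    = 1.6066 × 0.034676 = 0.05571 m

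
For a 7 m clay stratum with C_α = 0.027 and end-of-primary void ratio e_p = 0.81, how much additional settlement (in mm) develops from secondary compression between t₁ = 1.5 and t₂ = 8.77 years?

S_s ≈ 80.1 mm

Secondary compression: S_s = C_α·H/(1+e_p)·log₁₀(t₂/t₁)
S_s = 0.027×7/(1+0.81)×log₁₀(8.77/1.5)
    = 0.1044 × 0.7669 = 0.08008 m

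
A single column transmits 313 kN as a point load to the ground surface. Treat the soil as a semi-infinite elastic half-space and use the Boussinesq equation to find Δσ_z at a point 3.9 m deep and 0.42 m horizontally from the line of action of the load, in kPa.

Boussinesq vertical stress below a point load on an elastic half-space:
Δσ_z = 3P/(2πz²) · [1 + (r/z)²]^(−5/2)
r/z = 0.42/3.9 = 0.10769; [1+(r/z)²]^(−5/2) = 0.97158.
Δσ_z = 3×313/(2π×3.9²) × 0.97158 = 9.8255 × 0.97158 = 9.546 kPa

Δσ_z ≈ 9.55 kPa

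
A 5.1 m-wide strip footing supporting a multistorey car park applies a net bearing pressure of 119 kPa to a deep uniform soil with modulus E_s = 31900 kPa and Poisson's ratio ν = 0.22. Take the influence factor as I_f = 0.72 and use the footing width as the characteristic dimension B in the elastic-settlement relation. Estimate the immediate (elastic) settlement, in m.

S_e ≈ 0.013 m

Immediate (elastic) settlement: S_e = q·B·(1−ν²)/E_s · I_f.
S_e = 119 × 5.1 × (1 − 0.22²) / 31900 × 0.72
    = 119 × 5.1 × 0.9516 / 31900 × 0.72
    = 0.01304 m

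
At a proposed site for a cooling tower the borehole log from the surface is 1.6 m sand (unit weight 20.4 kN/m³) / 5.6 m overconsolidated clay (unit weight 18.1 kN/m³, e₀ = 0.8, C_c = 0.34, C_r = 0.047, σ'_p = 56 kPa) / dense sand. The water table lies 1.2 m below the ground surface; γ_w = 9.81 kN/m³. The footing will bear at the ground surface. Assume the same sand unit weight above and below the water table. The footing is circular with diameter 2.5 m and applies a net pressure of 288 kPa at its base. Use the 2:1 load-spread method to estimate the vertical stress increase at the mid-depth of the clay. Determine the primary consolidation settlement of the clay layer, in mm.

Mid-depth of clay below the ground surface: z = 1.6 + 5.6/2 = 4.4 m.
Total vertical stress at mid-clay: σ_v = 20.4×1.6 + 18.1×2.8 = 83.32 kPa.
Pore pressure: u = 9.81×(4.4 − 1.2) = 31.392 kPa.
Initial effective stress: σ'_0 = σ_v − u = 83.32 − 31.392 = 51.928 kPa.
Stress increase at mid-clay by the 2:1 spreading method:
Δσ ≈ qD²/(D+z)² = 288×2.5²/(2.5+4.4)² = 37.807 kPa
Final effective stress: σ'_f = 51.928 + 37.807 = 89.735 kPa.
σ'_f = 89.735 > σ'_p = 56 kPa, so the stress path crosses the preconsolidation pressure — recompression up to σ'_p, then virgin compression beyond:
S_c = H/(1+e₀)·[C_r·log₁₀(σ'_p/σ'_0) + C_c·log₁₀(σ'_f/σ'_p)]
    = 5.6/1.8 × [0.047×log₁₀(56/51.928) + 0.34×log₁₀(89.735/56)]
    = 3.1111 × [0.001541 + 0.069623] = 0.2214 m

S_c ≈ 221 mm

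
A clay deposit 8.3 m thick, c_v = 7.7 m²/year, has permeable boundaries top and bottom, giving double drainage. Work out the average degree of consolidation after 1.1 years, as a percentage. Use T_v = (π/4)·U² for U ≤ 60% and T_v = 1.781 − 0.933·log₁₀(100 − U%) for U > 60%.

Drainage path length: H_d = H/2 = 4.15 m (double drainage).
T_v = c_v·t/H_d² = 7.7×1.1/4.15² = 0.4918.
T_v = 0.4918 corresponds to the U > 60% branch:
U = 1 − 10^((1.781 − T_v)/0.933)/100 = 0.7591

U ≈ 75.9 %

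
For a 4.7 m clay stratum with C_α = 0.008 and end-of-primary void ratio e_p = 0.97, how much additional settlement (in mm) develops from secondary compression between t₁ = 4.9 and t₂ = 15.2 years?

Secondary compression: S_s = C_α·H/(1+e_p)·log₁₀(t₂/t₁)
S_s = 0.008×4.7/(1+0.97)×log₁₀(15.2/4.9)
    = 0.01909 × 0.4916 = 0.009384 m

S_s ≈ 9.38 mm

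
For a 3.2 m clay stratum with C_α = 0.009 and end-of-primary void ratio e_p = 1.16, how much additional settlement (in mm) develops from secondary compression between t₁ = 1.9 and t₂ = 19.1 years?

S_s ≈ 13.4 mm

Secondary compression: S_s = C_α·H/(1+e_p)·log₁₀(t₂/t₁)
S_s = 0.009×3.2/(1+1.16)×log₁₀(19.1/1.9)
    = 0.01333 × 1.002 = 0.01336 m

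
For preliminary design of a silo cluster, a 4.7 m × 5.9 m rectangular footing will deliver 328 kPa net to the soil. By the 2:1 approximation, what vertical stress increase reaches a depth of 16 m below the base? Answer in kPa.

Δσ_z ≈ 20.1 kPa

By the 2:1 method the load spreads at 1 horizontal : 2 vertical, so at depth z the loaded area has grown by z in each plan dimension:
Δσ = qBL/((B+z)(L+z)) = 328×4.7×5.9/((4.7+16)(5.9+16)) = 20.064 kPa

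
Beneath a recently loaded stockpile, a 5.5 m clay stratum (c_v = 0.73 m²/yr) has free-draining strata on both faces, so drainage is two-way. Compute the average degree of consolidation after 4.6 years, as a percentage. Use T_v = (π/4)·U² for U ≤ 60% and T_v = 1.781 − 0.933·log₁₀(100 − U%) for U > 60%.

Drainage path length: H_d = H/2 = 2.75 m (double drainage).
T_v = c_v·t/H_d² = 0.73×4.6/2.75² = 0.44403.
T_v = 0.44403 corresponds to the U > 60% branch:
U = 1 − 10^((1.781 − T_v)/0.933)/100 = 0.729

U ≈ 72.9 %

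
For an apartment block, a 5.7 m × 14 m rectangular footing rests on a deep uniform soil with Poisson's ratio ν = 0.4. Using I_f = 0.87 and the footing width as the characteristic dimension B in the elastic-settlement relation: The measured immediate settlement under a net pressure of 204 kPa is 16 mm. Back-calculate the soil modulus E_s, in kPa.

E_s ≈ 53100 kPa

S_e = q·B·(1−ν²)/E_s · I_f  ⇒  E_s = q·B·(1−ν²)·I_f / S_e.
E_s = 204 × 5.7 × 0.84 × 0.87 / 0.016 = 53110 kPa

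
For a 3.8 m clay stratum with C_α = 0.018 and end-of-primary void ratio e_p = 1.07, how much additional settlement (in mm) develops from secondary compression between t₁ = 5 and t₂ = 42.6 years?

S_s ≈ 30.7 mm

Secondary compression: S_s = C_α·H/(1+e_p)·log₁₀(t₂/t₁)
S_s = 0.018×3.8/(1+1.07)×log₁₀(42.6/5)
    = 0.03304 × 0.9304 = 0.03074 m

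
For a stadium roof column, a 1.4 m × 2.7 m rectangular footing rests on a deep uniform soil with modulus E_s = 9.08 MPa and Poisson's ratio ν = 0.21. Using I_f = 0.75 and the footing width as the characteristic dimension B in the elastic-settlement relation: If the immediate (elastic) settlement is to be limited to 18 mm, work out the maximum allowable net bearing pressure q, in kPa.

E_s = 9.08 MPa = 9080 kPa.
S_e = q·B·(1−ν²)/E_s · I_f  ⇒  q = S_e·E_s / (B·(1−ν²)·I_f).
q = 0.018 × 9080 / (1.4 × 0.9559 × 0.75) = 162.8 kPa

q ≈ 163 kPa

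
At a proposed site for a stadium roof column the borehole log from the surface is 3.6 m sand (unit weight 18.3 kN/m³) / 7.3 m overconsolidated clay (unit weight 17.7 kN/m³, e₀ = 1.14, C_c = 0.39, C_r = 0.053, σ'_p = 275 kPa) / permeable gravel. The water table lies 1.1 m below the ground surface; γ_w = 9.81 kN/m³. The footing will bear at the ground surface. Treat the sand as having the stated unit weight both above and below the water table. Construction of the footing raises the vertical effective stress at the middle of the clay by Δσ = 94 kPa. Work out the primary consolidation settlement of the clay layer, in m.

Mid-depth of clay below the ground surface: z = 3.6 + 7.3/2 = 7.25 m.
Total vertical stress at mid-clay: σ_v = 18.3×3.6 + 17.7×3.65 = 130.49 kPa.
Pore pressure: u = 9.81×(7.25 − 1.1) = 60.332 kPa.
Initial effective stress: σ'_0 = σ_v − u = 130.49 − 60.332 = 70.158 kPa.
Final effective stress: σ'_f = 70.158 + 94 = 164.16 kPa.
σ'_f = 164.16 ≤ σ'_p = 275 kPa, so the clay remains overconsolidated and only the recompression index applies:
S_c = C_r·H/(1+e₀)·log₁₀(σ'_f/σ'_0) = 0.053×7.3/2.14×log₁₀(164.16/70.158)
    = 0.18079 × 0.36919 = 0.06675 m

S_c ≈ 0.0667 m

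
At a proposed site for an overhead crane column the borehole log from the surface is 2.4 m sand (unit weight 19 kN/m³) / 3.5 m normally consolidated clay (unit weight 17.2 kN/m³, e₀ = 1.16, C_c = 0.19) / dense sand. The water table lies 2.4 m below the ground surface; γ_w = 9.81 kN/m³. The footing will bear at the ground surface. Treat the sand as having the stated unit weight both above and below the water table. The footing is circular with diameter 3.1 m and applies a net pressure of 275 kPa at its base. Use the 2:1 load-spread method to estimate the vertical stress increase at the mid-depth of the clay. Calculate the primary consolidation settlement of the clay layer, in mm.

S_c ≈ 82.9 mm

Mid-depth of clay below the ground surface: z = 2.4 + 3.5/2 = 4.15 m.
Total vertical stress at mid-clay: σ_v = 19×2.4 + 17.2×1.75 = 75.7 kPa.
Pore pressure: u = 9.81×(4.15 − 2.4) = 17.168 kPa.
Initial effective stress: σ'_0 = σ_v − u = 75.7 − 17.168 = 58.532 kPa.
Stress increase at mid-clay by the 2:1 spreading method:
Δσ ≈ qD²/(D+z)² = 275×3.1²/(3.1+4.15)² = 50.278 kPa
Final effective stress: σ'_f = σ'_0 + Δσ = 58.532 + 50.278 = 108.81 kPa.
Normally consolidated clay, so the full stress increment lies on the virgin compression line:
S_c = C_c·H/(1+e₀)·log₁₀(σ'_f/σ'_0) = 0.19×3.5/(1+1.16)×log₁₀(108.81/58.532)
    = 0.30787 × 0.26928 = 0.0829 m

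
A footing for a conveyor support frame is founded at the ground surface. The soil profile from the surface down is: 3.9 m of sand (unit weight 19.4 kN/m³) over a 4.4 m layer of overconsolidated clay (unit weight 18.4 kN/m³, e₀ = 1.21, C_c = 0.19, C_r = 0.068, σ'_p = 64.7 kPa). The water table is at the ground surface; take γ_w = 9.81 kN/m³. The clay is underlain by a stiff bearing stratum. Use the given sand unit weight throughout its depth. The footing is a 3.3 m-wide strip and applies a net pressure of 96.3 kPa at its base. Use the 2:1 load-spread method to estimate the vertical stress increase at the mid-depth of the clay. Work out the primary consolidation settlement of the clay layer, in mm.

Mid-depth of clay below the ground surface: z = 3.9 + 4.4/2 = 6.1 m.
Total vertical stress at mid-clay: σ_v = 19.4×3.9 + 18.4×2.2 = 116.14 kPa.
Pore pressure: u = 9.81×(6.1 − 0) = 59.841 kPa.
Initial effective stress: σ'_0 = σ_v − u = 116.14 − 59.841 = 56.299 kPa.
Stress increase at mid-clay by the 2:1 spreading method:
Δσ = qB/(B+z) = 96.3×3.3/(3.3+6.1) = 33.807 kPa
Final effective stress: σ'_f = 56.299 + 33.807 = 90.106 kPa.
σ'_f = 90.106 > σ'_p = 64.7 kPa, so the stress path crosses the preconsolidation pressure — recompression up to σ'_p, then virgin compression beyond:
S_c = H/(1+e₀)·[C_r·log₁₀(σ'_p/σ'_0) + C_c·log₁₀(σ'_f/σ'_p)]
    = 4.4/2.21 × [0.068×log₁₀(64.7/56.299) + 0.19×log₁₀(90.106/64.7)]
    = 1.991 × [0.0041074 + 0.027331] = 0.06259 m

S_c ≈ 62.6 mm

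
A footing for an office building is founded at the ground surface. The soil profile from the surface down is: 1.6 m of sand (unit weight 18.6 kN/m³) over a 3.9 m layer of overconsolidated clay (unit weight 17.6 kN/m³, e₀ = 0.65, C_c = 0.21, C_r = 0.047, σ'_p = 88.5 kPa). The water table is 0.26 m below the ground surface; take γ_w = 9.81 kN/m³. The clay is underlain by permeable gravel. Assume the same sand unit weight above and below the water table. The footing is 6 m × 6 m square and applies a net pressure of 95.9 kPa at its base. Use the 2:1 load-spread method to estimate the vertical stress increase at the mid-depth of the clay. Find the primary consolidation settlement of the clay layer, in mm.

S_c ≈ 37.8 mm

Mid-depth of clay below the ground surface: z = 1.6 + 3.9/2 = 3.55 m.
Total vertical stress at mid-clay: σ_v = 18.6×1.6 + 17.6×1.95 = 64.08 kPa.
Pore pressure: u = 9.81×(3.55 − 0.26) = 32.275 kPa.
Initial effective stress: σ'_0 = σ_v − u = 64.08 − 32.275 = 31.805 kPa.
Stress increase at mid-clay by the 2:1 spreading method:
Δσ = qBL/((B+z)(L+z)) = 95.9×6×6/((6+3.55)(6+3.55)) = 37.854 kPa
Final effective stress: σ'_f = 31.805 + 37.854 = 69.659 kPa.
σ'_f = 69.659 ≤ σ'_p = 88.5 kPa, so the clay remains overconsolidated and only the recompression index applies:
S_c = C_r·H/(1+e₀)·log₁₀(σ'_f/σ'_0) = 0.047×3.9/1.65×log₁₀(69.659/31.805)
    = 0.11109 × 0.34048 = 0.03782 m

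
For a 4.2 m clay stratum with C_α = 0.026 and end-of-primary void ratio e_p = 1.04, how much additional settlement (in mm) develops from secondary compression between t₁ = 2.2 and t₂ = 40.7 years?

S_s ≈ 67.8 mm

Secondary compression: S_s = C_α·H/(1+e_p)·log₁₀(t₂/t₁)
S_s = 0.026×4.2/(1+1.04)×log₁₀(40.7/2.2)
    = 0.05353 × 1.267 = 0.06783 m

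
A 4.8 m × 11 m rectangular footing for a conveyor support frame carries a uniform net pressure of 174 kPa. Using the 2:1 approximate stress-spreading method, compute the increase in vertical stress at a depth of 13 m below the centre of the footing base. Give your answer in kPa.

By the 2:1 method the load spreads at 1 horizontal : 2 vertical, so at depth z the loaded area has grown by z in each plan dimension:
Δσ = qBL/((B+z)(L+z)) = 174×4.8×11/((4.8+13)(11+13)) = 21.506 kPa

Δσ_z ≈ 21.5 kPa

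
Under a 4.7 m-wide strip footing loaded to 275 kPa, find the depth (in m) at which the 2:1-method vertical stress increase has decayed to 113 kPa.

2:1 spreading — at depth z the loaded area has grown by z in each plan dimension:
qB/(B+z) = Δσ_z ⇒ z = qB/Δσ_z − B = 275×4.7/113 − 4.7 = 6.738 m

z ≈ 6.74 m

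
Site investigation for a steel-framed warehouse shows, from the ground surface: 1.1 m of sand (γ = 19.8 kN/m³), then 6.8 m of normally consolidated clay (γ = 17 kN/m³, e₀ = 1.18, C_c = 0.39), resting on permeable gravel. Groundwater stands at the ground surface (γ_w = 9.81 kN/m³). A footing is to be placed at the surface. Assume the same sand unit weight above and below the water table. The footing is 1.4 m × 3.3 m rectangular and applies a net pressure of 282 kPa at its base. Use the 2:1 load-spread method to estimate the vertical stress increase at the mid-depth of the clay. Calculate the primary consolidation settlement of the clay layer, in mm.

Mid-depth of clay below the ground surface: z = 1.1 + 6.8/2 = 4.5 m.
Total vertical stress at mid-clay: σ_v = 19.8×1.1 + 17×3.4 = 79.58 kPa.
Pore pressure: u = 9.81×(4.5 − 0) = 44.145 kPa.
Initial effective stress: σ'_0 = σ_v − u = 79.58 − 44.145 = 35.435 kPa.
Stress increase at mid-clay by the 2:1 spreading method:
Δσ = qBL/((B+z)(L+z)) = 282×1.4×3.3/((1.4+4.5)(3.3+4.5)) = 28.31 kPa
Final effective stress: σ'_f = σ'_0 + Δσ = 35.435 + 28.31 = 63.745 kPa.
Normally consolidated clay, so the full stress increment lies on the virgin compression line:
S_c = C_c·H/(1+e₀)·log₁₀(σ'_f/σ'_0) = 0.39×6.8/(1+1.18)×log₁₀(63.745/35.435)
    = 1.2165 × 0.25501 = 0.3102 m

S_c ≈ 310 mm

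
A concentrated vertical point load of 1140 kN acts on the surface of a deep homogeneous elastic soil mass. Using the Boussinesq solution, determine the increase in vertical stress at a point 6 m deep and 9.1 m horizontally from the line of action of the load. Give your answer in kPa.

Boussinesq vertical stress below a point load on an elastic half-space:
Δσ_z = 3P/(2πz²) · [1 + (r/z)²]^(−5/2)
r/z = 9.1/6 = 1.5167; [1+(r/z)²]^(−5/2) = 0.050539.
Δσ_z = 3×1140/(2π×6²) × 0.050539 = 15.12 × 0.050539 = 0.7641 kPa

Δσ_z ≈ 0.764 kPa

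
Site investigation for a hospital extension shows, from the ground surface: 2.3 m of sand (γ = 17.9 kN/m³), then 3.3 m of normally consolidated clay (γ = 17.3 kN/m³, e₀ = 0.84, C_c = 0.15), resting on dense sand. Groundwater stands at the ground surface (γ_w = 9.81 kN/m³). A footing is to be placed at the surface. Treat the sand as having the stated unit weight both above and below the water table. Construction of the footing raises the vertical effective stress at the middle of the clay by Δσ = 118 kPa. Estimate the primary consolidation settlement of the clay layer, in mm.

S_c ≈ 184 mm

Mid-depth of clay below the ground surface: z = 2.3 + 3.3/2 = 3.95 m.
Total vertical stress at mid-clay: σ_v = 17.9×2.3 + 17.3×1.65 = 69.715 kPa.
Pore pressure: u = 9.81×(3.95 − 0) = 38.75 kPa.
Initial effective stress: σ'_0 = σ_v − u = 69.715 − 38.75 = 30.965 kPa.
Final effective stress: σ'_f = σ'_0 + Δσ = 30.965 + 118 = 148.97 kPa.
Normally consolidated clay, so the full stress increment lies on the virgin compression line:
S_c = C_c·H/(1+e₀)·log₁₀(σ'_f/σ'_0) = 0.15×3.3/(1+0.84)×log₁₀(148.97/30.965)
    = 0.26902 × 0.68223 = 0.1835 m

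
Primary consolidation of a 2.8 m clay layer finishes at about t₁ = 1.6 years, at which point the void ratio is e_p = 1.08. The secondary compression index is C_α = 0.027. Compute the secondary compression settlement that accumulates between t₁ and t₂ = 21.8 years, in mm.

S_s ≈ 41.2 mm

Secondary compression: S_s = C_α·H/(1+e_p)·log₁₀(t₂/t₁)
S_s = 0.027×2.8/(1+1.08)×log₁₀(21.8/1.6)
    = 0.03635 × 1.134 = 0.04123 m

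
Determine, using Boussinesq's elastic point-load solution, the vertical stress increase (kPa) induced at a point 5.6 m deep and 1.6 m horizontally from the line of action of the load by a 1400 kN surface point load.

Δσ_z ≈ 17.5 kPa

Boussinesq vertical stress below a point load on an elastic half-space:
Δσ_z = 3P/(2πz²) · [1 + (r/z)²]^(−5/2)
r/z = 1.6/5.6 = 0.28571; [1+(r/z)²]^(−5/2) = 0.82187.
Δσ_z = 3×1400/(2π×5.6²) × 0.82187 = 21.315 × 0.82187 = 17.52 kPa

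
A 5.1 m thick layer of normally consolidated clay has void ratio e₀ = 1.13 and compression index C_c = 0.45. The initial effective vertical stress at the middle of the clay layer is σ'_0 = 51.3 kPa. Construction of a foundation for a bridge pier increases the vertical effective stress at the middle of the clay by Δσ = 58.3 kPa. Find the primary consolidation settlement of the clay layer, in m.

Final effective stress: σ'_f = σ'_0 + Δσ = 51.3 + 58.3 = 109.6 kPa.
Normally consolidated clay, so the full stress increment lies on the virgin compression line:
S_c = C_c·H/(1+e₀)·log₁₀(σ'_f/σ'_0) = 0.45×5.1/(1+1.13)×log₁₀(109.6/51.3)
    = 1.0775 × 0.32969 = 0.3552 m

S_c ≈ 0.355 m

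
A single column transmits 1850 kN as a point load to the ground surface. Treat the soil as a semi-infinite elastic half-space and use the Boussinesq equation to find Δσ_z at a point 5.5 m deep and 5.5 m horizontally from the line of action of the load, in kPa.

Boussinesq vertical stress below a point load on an elastic half-space:
Δσ_z = 3P/(2πz²) · [1 + (r/z)²]^(−5/2)
r/z = 5.5/5.5 = 1; [1+(r/z)²]^(−5/2) = 0.17678.
Δσ_z = 3×1850/(2π×5.5²) × 0.17678 = 29.2 × 0.17678 = 5.162 kPa

Δσ_z ≈ 5.16 kPa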